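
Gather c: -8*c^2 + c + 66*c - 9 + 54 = -8*c^2 + 67*c + 45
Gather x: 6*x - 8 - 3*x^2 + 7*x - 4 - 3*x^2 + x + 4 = -6*x^2 + 14*x - 8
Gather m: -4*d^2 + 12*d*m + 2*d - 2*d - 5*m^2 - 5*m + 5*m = -4*d^2 + 12*d*m - 5*m^2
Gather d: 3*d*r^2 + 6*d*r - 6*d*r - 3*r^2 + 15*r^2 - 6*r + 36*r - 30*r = 3*d*r^2 + 12*r^2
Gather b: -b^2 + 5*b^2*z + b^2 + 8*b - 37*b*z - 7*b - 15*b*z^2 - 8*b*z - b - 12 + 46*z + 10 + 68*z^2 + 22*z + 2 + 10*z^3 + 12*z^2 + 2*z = 5*b^2*z + b*(-15*z^2 - 45*z) + 10*z^3 + 80*z^2 + 70*z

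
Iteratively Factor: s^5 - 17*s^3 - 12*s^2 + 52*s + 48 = (s - 2)*(s^4 + 2*s^3 - 13*s^2 - 38*s - 24) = (s - 4)*(s - 2)*(s^3 + 6*s^2 + 11*s + 6) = (s - 4)*(s - 2)*(s + 1)*(s^2 + 5*s + 6) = (s - 4)*(s - 2)*(s + 1)*(s + 2)*(s + 3)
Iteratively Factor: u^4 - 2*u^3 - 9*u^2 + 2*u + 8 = (u + 1)*(u^3 - 3*u^2 - 6*u + 8) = (u - 4)*(u + 1)*(u^2 + u - 2) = (u - 4)*(u + 1)*(u + 2)*(u - 1)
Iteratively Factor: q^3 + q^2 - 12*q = (q + 4)*(q^2 - 3*q) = (q - 3)*(q + 4)*(q)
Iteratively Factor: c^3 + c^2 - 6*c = (c - 2)*(c^2 + 3*c) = (c - 2)*(c + 3)*(c)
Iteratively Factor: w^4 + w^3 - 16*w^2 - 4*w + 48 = (w - 2)*(w^3 + 3*w^2 - 10*w - 24) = (w - 3)*(w - 2)*(w^2 + 6*w + 8) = (w - 3)*(w - 2)*(w + 2)*(w + 4)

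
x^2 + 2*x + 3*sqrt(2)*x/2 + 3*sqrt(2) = (x + 2)*(x + 3*sqrt(2)/2)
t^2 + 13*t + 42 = (t + 6)*(t + 7)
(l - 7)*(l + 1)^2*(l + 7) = l^4 + 2*l^3 - 48*l^2 - 98*l - 49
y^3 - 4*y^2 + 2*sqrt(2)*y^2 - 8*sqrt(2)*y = y*(y - 4)*(y + 2*sqrt(2))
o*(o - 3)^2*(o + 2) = o^4 - 4*o^3 - 3*o^2 + 18*o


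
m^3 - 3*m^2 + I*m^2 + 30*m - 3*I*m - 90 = (m - 3)*(m - 5*I)*(m + 6*I)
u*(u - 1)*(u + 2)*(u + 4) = u^4 + 5*u^3 + 2*u^2 - 8*u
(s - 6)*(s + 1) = s^2 - 5*s - 6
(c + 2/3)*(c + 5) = c^2 + 17*c/3 + 10/3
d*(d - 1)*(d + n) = d^3 + d^2*n - d^2 - d*n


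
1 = 1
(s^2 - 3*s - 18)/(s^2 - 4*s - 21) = (s - 6)/(s - 7)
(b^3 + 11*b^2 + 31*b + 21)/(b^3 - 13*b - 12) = (b + 7)/(b - 4)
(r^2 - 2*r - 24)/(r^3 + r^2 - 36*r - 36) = (r + 4)/(r^2 + 7*r + 6)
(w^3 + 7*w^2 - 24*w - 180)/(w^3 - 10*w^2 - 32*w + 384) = (w^2 + w - 30)/(w^2 - 16*w + 64)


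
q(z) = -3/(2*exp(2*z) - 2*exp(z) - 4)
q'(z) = -3*(-4*exp(2*z) + 2*exp(z))/(2*exp(2*z) - 2*exp(z) - 4)^2 = (3*exp(z) - 3/2)*exp(z)/(-exp(2*z) + exp(z) + 2)^2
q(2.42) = -0.01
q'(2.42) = 0.03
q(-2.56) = 0.72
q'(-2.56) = -0.02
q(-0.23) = 0.69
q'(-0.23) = 0.15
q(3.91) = -0.00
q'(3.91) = 0.00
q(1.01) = -0.54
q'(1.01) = 2.37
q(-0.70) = 0.67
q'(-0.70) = -0.00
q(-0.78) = 0.67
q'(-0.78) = -0.01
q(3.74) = -0.00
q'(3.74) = 0.00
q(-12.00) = 0.75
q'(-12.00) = 0.00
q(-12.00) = 0.75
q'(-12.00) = 0.00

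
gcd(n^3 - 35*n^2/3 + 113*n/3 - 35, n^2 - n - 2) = 1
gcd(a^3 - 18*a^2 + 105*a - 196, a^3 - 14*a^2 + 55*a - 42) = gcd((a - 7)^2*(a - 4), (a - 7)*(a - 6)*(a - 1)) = a - 7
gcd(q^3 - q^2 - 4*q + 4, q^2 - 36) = 1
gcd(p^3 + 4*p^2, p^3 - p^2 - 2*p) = p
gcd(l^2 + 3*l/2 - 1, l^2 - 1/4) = l - 1/2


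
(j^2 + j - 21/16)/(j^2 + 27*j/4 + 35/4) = (j - 3/4)/(j + 5)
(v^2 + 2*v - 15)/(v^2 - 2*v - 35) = (v - 3)/(v - 7)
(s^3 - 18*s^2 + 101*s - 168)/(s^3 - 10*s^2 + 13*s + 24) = (s - 7)/(s + 1)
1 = 1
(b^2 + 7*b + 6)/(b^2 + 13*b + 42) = (b + 1)/(b + 7)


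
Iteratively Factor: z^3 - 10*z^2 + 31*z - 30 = (z - 3)*(z^2 - 7*z + 10) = (z - 3)*(z - 2)*(z - 5)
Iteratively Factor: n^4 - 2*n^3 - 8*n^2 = (n + 2)*(n^3 - 4*n^2) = n*(n + 2)*(n^2 - 4*n) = n^2*(n + 2)*(n - 4)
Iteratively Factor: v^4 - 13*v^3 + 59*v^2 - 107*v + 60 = (v - 3)*(v^3 - 10*v^2 + 29*v - 20) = (v - 5)*(v - 3)*(v^2 - 5*v + 4) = (v - 5)*(v - 3)*(v - 1)*(v - 4)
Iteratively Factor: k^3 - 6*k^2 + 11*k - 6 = (k - 1)*(k^2 - 5*k + 6) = (k - 2)*(k - 1)*(k - 3)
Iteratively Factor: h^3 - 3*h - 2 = (h + 1)*(h^2 - h - 2) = (h - 2)*(h + 1)*(h + 1)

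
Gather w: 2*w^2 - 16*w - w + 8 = 2*w^2 - 17*w + 8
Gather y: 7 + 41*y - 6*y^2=-6*y^2 + 41*y + 7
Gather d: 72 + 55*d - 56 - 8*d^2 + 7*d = -8*d^2 + 62*d + 16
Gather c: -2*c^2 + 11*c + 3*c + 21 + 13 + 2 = -2*c^2 + 14*c + 36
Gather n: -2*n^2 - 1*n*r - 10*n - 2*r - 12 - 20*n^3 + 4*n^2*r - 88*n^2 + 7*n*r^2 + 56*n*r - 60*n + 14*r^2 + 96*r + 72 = -20*n^3 + n^2*(4*r - 90) + n*(7*r^2 + 55*r - 70) + 14*r^2 + 94*r + 60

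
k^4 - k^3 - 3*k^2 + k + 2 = (k - 2)*(k - 1)*(k + 1)^2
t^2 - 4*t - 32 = (t - 8)*(t + 4)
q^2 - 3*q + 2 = (q - 2)*(q - 1)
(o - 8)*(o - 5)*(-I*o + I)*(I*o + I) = o^4 - 13*o^3 + 39*o^2 + 13*o - 40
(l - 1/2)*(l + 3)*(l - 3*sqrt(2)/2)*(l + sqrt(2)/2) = l^4 - sqrt(2)*l^3 + 5*l^3/2 - 5*sqrt(2)*l^2/2 - 3*l^2 - 15*l/4 + 3*sqrt(2)*l/2 + 9/4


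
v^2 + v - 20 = (v - 4)*(v + 5)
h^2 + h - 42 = (h - 6)*(h + 7)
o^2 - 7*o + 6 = (o - 6)*(o - 1)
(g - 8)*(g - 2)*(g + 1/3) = g^3 - 29*g^2/3 + 38*g/3 + 16/3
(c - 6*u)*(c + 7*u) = c^2 + c*u - 42*u^2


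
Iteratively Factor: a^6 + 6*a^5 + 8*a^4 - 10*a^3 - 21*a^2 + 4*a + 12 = (a + 3)*(a^5 + 3*a^4 - a^3 - 7*a^2 + 4) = (a + 2)*(a + 3)*(a^4 + a^3 - 3*a^2 - a + 2) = (a - 1)*(a + 2)*(a + 3)*(a^3 + 2*a^2 - a - 2) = (a - 1)*(a + 2)^2*(a + 3)*(a^2 - 1) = (a - 1)*(a + 1)*(a + 2)^2*(a + 3)*(a - 1)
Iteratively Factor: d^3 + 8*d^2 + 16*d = (d)*(d^2 + 8*d + 16) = d*(d + 4)*(d + 4)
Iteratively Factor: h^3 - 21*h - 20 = (h - 5)*(h^2 + 5*h + 4) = (h - 5)*(h + 4)*(h + 1)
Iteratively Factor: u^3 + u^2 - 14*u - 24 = (u + 2)*(u^2 - u - 12) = (u - 4)*(u + 2)*(u + 3)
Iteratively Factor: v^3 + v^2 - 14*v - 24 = (v + 3)*(v^2 - 2*v - 8) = (v + 2)*(v + 3)*(v - 4)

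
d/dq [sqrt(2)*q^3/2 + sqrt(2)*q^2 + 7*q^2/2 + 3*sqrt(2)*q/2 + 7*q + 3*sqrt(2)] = 3*sqrt(2)*q^2/2 + 2*sqrt(2)*q + 7*q + 3*sqrt(2)/2 + 7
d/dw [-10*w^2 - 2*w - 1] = -20*w - 2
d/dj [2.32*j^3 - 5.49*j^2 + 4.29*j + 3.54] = 6.96*j^2 - 10.98*j + 4.29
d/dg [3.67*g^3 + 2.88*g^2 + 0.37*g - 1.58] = 11.01*g^2 + 5.76*g + 0.37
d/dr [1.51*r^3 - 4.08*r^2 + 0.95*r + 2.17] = 4.53*r^2 - 8.16*r + 0.95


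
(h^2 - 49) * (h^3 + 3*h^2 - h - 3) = h^5 + 3*h^4 - 50*h^3 - 150*h^2 + 49*h + 147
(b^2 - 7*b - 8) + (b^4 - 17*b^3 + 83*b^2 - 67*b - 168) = b^4 - 17*b^3 + 84*b^2 - 74*b - 176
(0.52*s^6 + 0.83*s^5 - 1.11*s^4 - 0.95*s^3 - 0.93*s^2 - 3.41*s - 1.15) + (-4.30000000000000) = 0.52*s^6 + 0.83*s^5 - 1.11*s^4 - 0.95*s^3 - 0.93*s^2 - 3.41*s - 5.45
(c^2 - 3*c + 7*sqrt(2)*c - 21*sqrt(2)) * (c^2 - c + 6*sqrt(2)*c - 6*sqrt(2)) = c^4 - 4*c^3 + 13*sqrt(2)*c^3 - 52*sqrt(2)*c^2 + 87*c^2 - 336*c + 39*sqrt(2)*c + 252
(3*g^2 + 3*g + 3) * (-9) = -27*g^2 - 27*g - 27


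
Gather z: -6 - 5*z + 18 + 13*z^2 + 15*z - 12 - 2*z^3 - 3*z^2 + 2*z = -2*z^3 + 10*z^2 + 12*z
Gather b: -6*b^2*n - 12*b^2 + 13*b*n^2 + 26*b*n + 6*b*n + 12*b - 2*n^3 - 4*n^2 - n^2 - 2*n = b^2*(-6*n - 12) + b*(13*n^2 + 32*n + 12) - 2*n^3 - 5*n^2 - 2*n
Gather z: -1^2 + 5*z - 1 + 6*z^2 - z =6*z^2 + 4*z - 2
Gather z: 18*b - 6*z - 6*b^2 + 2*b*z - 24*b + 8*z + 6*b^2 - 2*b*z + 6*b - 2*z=0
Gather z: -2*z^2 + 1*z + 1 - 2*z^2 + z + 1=-4*z^2 + 2*z + 2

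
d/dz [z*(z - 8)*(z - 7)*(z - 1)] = 4*z^3 - 48*z^2 + 142*z - 56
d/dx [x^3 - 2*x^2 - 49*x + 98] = 3*x^2 - 4*x - 49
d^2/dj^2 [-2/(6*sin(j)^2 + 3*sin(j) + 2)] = 6*(48*sin(j)^4 + 18*sin(j)^3 - 85*sin(j)^2 - 38*sin(j) + 2)/(6*sin(j)^2 + 3*sin(j) + 2)^3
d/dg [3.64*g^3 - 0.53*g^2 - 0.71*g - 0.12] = 10.92*g^2 - 1.06*g - 0.71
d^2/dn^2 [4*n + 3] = 0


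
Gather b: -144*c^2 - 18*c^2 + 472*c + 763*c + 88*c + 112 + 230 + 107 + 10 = -162*c^2 + 1323*c + 459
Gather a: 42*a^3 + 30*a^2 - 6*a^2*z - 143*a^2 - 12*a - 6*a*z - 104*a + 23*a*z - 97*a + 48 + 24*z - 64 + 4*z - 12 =42*a^3 + a^2*(-6*z - 113) + a*(17*z - 213) + 28*z - 28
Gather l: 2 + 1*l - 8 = l - 6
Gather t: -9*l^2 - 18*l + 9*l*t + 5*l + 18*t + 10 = -9*l^2 - 13*l + t*(9*l + 18) + 10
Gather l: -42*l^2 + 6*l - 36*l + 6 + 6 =-42*l^2 - 30*l + 12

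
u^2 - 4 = (u - 2)*(u + 2)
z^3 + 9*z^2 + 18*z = z*(z + 3)*(z + 6)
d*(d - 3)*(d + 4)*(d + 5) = d^4 + 6*d^3 - 7*d^2 - 60*d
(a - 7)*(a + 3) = a^2 - 4*a - 21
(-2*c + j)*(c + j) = -2*c^2 - c*j + j^2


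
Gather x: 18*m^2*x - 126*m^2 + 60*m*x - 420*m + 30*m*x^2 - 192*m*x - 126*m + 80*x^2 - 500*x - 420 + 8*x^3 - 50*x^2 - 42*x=-126*m^2 - 546*m + 8*x^3 + x^2*(30*m + 30) + x*(18*m^2 - 132*m - 542) - 420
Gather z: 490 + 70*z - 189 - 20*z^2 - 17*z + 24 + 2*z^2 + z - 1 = -18*z^2 + 54*z + 324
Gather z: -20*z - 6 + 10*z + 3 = -10*z - 3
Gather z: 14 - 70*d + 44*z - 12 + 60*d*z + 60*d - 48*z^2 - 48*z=-10*d - 48*z^2 + z*(60*d - 4) + 2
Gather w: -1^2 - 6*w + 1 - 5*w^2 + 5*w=-5*w^2 - w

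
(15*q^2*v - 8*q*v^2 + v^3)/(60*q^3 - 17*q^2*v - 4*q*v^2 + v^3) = v/(4*q + v)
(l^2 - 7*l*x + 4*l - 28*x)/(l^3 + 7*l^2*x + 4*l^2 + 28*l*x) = (l - 7*x)/(l*(l + 7*x))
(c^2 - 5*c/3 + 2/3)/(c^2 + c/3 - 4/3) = (3*c - 2)/(3*c + 4)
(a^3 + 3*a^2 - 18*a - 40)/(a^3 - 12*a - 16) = (a + 5)/(a + 2)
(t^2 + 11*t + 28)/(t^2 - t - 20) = (t + 7)/(t - 5)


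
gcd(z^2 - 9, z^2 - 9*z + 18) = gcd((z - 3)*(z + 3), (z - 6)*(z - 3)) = z - 3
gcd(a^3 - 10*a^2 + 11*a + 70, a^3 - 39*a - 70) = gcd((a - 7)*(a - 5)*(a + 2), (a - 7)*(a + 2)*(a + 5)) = a^2 - 5*a - 14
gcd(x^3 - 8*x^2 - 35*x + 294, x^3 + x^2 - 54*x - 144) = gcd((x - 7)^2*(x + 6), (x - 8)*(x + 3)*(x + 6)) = x + 6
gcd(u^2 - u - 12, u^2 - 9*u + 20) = u - 4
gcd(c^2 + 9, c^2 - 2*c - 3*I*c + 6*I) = c - 3*I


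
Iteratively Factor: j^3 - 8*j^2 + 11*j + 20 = (j - 5)*(j^2 - 3*j - 4) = (j - 5)*(j - 4)*(j + 1)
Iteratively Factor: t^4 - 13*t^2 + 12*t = (t - 3)*(t^3 + 3*t^2 - 4*t) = t*(t - 3)*(t^2 + 3*t - 4) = t*(t - 3)*(t - 1)*(t + 4)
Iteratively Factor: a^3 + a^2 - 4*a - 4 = (a + 2)*(a^2 - a - 2) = (a + 1)*(a + 2)*(a - 2)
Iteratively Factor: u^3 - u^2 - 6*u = (u - 3)*(u^2 + 2*u) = u*(u - 3)*(u + 2)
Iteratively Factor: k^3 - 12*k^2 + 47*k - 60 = (k - 4)*(k^2 - 8*k + 15) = (k - 4)*(k - 3)*(k - 5)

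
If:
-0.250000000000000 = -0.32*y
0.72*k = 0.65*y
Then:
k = 0.71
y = 0.78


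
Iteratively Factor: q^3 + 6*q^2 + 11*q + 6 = (q + 3)*(q^2 + 3*q + 2) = (q + 1)*(q + 3)*(q + 2)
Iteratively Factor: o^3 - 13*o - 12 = (o + 3)*(o^2 - 3*o - 4) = (o + 1)*(o + 3)*(o - 4)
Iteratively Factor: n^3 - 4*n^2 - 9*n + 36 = (n - 4)*(n^2 - 9) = (n - 4)*(n - 3)*(n + 3)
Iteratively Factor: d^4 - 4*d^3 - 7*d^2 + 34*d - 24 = (d + 3)*(d^3 - 7*d^2 + 14*d - 8) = (d - 2)*(d + 3)*(d^2 - 5*d + 4) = (d - 4)*(d - 2)*(d + 3)*(d - 1)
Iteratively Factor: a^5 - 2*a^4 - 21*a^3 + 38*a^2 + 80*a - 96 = (a + 4)*(a^4 - 6*a^3 + 3*a^2 + 26*a - 24) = (a - 1)*(a + 4)*(a^3 - 5*a^2 - 2*a + 24) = (a - 1)*(a + 2)*(a + 4)*(a^2 - 7*a + 12) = (a - 3)*(a - 1)*(a + 2)*(a + 4)*(a - 4)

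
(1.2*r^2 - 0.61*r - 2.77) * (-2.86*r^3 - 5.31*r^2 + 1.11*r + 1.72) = -3.432*r^5 - 4.6274*r^4 + 12.4933*r^3 + 16.0956*r^2 - 4.1239*r - 4.7644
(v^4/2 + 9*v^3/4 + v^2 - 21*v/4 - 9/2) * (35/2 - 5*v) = -5*v^5/2 - 5*v^4/2 + 275*v^3/8 + 175*v^2/4 - 555*v/8 - 315/4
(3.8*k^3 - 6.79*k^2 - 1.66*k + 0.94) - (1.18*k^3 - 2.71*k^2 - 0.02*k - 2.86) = 2.62*k^3 - 4.08*k^2 - 1.64*k + 3.8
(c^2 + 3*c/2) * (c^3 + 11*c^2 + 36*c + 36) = c^5 + 25*c^4/2 + 105*c^3/2 + 90*c^2 + 54*c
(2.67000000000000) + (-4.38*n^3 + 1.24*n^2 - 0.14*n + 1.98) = -4.38*n^3 + 1.24*n^2 - 0.14*n + 4.65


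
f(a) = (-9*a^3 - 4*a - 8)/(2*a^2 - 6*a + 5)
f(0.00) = -1.60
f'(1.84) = 51.20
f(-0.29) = -0.96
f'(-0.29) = -1.90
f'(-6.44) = -4.08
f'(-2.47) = -3.14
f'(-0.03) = -2.57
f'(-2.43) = -3.12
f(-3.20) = 6.71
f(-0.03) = -1.52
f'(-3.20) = -3.46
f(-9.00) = 29.81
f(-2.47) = 4.29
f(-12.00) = 42.72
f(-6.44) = 19.13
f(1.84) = -97.68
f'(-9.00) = -4.25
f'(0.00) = -2.72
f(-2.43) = 4.17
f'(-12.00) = -4.34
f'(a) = (6 - 4*a)*(-9*a^3 - 4*a - 8)/(2*a^2 - 6*a + 5)^2 + (-27*a^2 - 4)/(2*a^2 - 6*a + 5) = (-18*a^4 + 108*a^3 - 127*a^2 + 32*a - 68)/(4*a^4 - 24*a^3 + 56*a^2 - 60*a + 25)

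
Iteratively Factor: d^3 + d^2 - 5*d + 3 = (d - 1)*(d^2 + 2*d - 3) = (d - 1)^2*(d + 3)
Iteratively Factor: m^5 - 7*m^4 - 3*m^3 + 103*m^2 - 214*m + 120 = (m - 1)*(m^4 - 6*m^3 - 9*m^2 + 94*m - 120) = (m - 5)*(m - 1)*(m^3 - m^2 - 14*m + 24) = (m - 5)*(m - 1)*(m + 4)*(m^2 - 5*m + 6) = (m - 5)*(m - 2)*(m - 1)*(m + 4)*(m - 3)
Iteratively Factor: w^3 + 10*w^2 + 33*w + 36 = (w + 3)*(w^2 + 7*w + 12) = (w + 3)^2*(w + 4)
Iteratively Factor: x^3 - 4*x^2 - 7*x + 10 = (x - 1)*(x^2 - 3*x - 10) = (x - 5)*(x - 1)*(x + 2)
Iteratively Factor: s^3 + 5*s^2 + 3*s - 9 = (s - 1)*(s^2 + 6*s + 9) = (s - 1)*(s + 3)*(s + 3)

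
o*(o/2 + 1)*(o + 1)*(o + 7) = o^4/2 + 5*o^3 + 23*o^2/2 + 7*o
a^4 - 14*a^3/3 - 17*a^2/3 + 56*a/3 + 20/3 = (a - 5)*(a - 2)*(a + 1/3)*(a + 2)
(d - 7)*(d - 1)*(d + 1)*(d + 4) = d^4 - 3*d^3 - 29*d^2 + 3*d + 28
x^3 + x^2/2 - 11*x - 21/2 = (x - 7/2)*(x + 1)*(x + 3)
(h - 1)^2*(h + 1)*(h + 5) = h^4 + 4*h^3 - 6*h^2 - 4*h + 5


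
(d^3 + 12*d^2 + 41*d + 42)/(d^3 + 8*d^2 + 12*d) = (d^2 + 10*d + 21)/(d*(d + 6))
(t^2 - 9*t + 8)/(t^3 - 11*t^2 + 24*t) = (t - 1)/(t*(t - 3))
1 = 1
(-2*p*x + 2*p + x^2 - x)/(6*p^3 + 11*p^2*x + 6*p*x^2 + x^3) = (-2*p*x + 2*p + x^2 - x)/(6*p^3 + 11*p^2*x + 6*p*x^2 + x^3)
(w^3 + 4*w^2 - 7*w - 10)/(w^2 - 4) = (w^2 + 6*w + 5)/(w + 2)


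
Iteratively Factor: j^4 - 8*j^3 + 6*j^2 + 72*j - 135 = (j + 3)*(j^3 - 11*j^2 + 39*j - 45) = (j - 5)*(j + 3)*(j^2 - 6*j + 9) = (j - 5)*(j - 3)*(j + 3)*(j - 3)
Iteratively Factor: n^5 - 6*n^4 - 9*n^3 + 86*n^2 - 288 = (n + 3)*(n^4 - 9*n^3 + 18*n^2 + 32*n - 96) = (n + 2)*(n + 3)*(n^3 - 11*n^2 + 40*n - 48) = (n - 4)*(n + 2)*(n + 3)*(n^2 - 7*n + 12) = (n - 4)^2*(n + 2)*(n + 3)*(n - 3)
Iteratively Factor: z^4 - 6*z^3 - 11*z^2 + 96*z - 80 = (z + 4)*(z^3 - 10*z^2 + 29*z - 20) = (z - 4)*(z + 4)*(z^2 - 6*z + 5) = (z - 4)*(z - 1)*(z + 4)*(z - 5)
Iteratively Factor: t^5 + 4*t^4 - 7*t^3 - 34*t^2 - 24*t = (t)*(t^4 + 4*t^3 - 7*t^2 - 34*t - 24) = t*(t + 4)*(t^3 - 7*t - 6) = t*(t + 2)*(t + 4)*(t^2 - 2*t - 3) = t*(t - 3)*(t + 2)*(t + 4)*(t + 1)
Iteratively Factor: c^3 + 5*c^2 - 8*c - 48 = (c + 4)*(c^2 + c - 12) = (c + 4)^2*(c - 3)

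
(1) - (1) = 0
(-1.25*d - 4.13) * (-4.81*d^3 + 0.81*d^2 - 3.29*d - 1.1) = 6.0125*d^4 + 18.8528*d^3 + 0.7672*d^2 + 14.9627*d + 4.543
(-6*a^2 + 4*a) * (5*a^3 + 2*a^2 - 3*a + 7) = -30*a^5 + 8*a^4 + 26*a^3 - 54*a^2 + 28*a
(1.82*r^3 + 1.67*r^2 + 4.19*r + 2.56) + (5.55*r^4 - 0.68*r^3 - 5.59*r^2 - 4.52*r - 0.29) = 5.55*r^4 + 1.14*r^3 - 3.92*r^2 - 0.329999999999999*r + 2.27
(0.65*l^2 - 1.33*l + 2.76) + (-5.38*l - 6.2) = 0.65*l^2 - 6.71*l - 3.44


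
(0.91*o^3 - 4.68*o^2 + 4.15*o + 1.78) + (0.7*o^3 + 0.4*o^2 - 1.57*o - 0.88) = 1.61*o^3 - 4.28*o^2 + 2.58*o + 0.9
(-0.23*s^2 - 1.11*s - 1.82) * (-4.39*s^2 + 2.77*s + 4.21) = 1.0097*s^4 + 4.2358*s^3 + 3.9468*s^2 - 9.7145*s - 7.6622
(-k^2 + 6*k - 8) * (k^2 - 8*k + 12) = -k^4 + 14*k^3 - 68*k^2 + 136*k - 96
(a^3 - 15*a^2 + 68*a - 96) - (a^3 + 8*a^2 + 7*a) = -23*a^2 + 61*a - 96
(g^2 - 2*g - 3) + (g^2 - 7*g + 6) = 2*g^2 - 9*g + 3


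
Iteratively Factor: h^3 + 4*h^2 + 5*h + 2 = (h + 1)*(h^2 + 3*h + 2) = (h + 1)*(h + 2)*(h + 1)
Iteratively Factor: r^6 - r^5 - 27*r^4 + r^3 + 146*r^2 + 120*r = (r + 1)*(r^5 - 2*r^4 - 25*r^3 + 26*r^2 + 120*r) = r*(r + 1)*(r^4 - 2*r^3 - 25*r^2 + 26*r + 120) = r*(r - 3)*(r + 1)*(r^3 + r^2 - 22*r - 40) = r*(r - 3)*(r + 1)*(r + 2)*(r^2 - r - 20) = r*(r - 3)*(r + 1)*(r + 2)*(r + 4)*(r - 5)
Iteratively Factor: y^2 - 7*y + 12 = (y - 3)*(y - 4)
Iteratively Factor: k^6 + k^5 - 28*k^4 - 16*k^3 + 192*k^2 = (k)*(k^5 + k^4 - 28*k^3 - 16*k^2 + 192*k) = k*(k - 3)*(k^4 + 4*k^3 - 16*k^2 - 64*k) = k*(k - 4)*(k - 3)*(k^3 + 8*k^2 + 16*k) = k*(k - 4)*(k - 3)*(k + 4)*(k^2 + 4*k) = k^2*(k - 4)*(k - 3)*(k + 4)*(k + 4)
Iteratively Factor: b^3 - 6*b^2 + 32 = (b + 2)*(b^2 - 8*b + 16) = (b - 4)*(b + 2)*(b - 4)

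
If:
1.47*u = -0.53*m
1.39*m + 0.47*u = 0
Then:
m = 0.00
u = 0.00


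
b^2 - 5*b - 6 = (b - 6)*(b + 1)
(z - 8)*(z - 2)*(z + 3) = z^3 - 7*z^2 - 14*z + 48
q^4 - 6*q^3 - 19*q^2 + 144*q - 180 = (q - 6)*(q - 3)*(q - 2)*(q + 5)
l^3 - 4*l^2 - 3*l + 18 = (l - 3)^2*(l + 2)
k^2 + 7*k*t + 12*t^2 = (k + 3*t)*(k + 4*t)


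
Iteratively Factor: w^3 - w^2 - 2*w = (w - 2)*(w^2 + w) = w*(w - 2)*(w + 1)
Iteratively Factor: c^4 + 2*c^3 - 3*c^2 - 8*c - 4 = (c + 1)*(c^3 + c^2 - 4*c - 4) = (c - 2)*(c + 1)*(c^2 + 3*c + 2) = (c - 2)*(c + 1)*(c + 2)*(c + 1)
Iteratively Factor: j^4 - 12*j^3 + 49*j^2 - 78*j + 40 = (j - 1)*(j^3 - 11*j^2 + 38*j - 40) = (j - 2)*(j - 1)*(j^2 - 9*j + 20) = (j - 5)*(j - 2)*(j - 1)*(j - 4)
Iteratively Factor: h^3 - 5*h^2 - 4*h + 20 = (h - 5)*(h^2 - 4) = (h - 5)*(h + 2)*(h - 2)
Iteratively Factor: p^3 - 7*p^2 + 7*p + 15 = (p + 1)*(p^2 - 8*p + 15) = (p - 5)*(p + 1)*(p - 3)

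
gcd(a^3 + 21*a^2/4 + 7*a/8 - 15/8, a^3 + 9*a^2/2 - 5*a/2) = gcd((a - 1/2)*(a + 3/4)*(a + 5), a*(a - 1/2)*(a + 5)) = a^2 + 9*a/2 - 5/2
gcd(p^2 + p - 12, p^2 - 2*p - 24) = p + 4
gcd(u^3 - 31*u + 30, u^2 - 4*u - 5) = u - 5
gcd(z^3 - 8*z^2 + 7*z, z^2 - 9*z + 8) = z - 1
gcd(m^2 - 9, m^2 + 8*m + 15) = m + 3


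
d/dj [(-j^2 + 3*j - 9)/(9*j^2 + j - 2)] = (-28*j^2 + 166*j + 3)/(81*j^4 + 18*j^3 - 35*j^2 - 4*j + 4)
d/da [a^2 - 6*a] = 2*a - 6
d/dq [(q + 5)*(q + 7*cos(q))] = q - (q + 5)*(7*sin(q) - 1) + 7*cos(q)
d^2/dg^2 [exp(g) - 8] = exp(g)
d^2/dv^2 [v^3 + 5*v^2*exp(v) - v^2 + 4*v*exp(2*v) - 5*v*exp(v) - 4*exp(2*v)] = 5*v^2*exp(v) + 16*v*exp(2*v) + 15*v*exp(v) + 6*v - 2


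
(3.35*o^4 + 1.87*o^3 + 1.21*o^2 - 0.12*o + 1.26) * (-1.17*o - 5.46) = -3.9195*o^5 - 20.4789*o^4 - 11.6259*o^3 - 6.4662*o^2 - 0.819*o - 6.8796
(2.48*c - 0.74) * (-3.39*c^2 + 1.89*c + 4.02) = -8.4072*c^3 + 7.1958*c^2 + 8.571*c - 2.9748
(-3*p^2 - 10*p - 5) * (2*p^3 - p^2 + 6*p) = -6*p^5 - 17*p^4 - 18*p^3 - 55*p^2 - 30*p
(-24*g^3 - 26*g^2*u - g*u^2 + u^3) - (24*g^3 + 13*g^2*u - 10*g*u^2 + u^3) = -48*g^3 - 39*g^2*u + 9*g*u^2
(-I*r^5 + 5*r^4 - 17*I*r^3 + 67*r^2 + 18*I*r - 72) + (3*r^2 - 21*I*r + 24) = -I*r^5 + 5*r^4 - 17*I*r^3 + 70*r^2 - 3*I*r - 48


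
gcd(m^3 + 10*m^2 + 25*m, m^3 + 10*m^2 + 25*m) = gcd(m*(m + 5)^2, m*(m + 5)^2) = m^3 + 10*m^2 + 25*m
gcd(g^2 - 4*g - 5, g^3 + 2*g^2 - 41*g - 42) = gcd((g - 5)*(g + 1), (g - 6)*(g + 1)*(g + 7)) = g + 1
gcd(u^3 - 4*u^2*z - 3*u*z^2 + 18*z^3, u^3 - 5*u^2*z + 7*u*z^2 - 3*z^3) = -u + 3*z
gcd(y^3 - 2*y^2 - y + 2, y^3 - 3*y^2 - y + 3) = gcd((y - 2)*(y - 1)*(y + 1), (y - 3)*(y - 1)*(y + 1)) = y^2 - 1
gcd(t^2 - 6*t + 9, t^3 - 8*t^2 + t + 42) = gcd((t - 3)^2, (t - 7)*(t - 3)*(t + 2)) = t - 3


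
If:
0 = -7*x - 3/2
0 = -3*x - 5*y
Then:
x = -3/14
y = 9/70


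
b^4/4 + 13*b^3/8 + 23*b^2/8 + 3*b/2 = b*(b/4 + 1)*(b + 1)*(b + 3/2)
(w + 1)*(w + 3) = w^2 + 4*w + 3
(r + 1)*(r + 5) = r^2 + 6*r + 5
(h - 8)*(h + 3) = h^2 - 5*h - 24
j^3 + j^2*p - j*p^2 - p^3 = (j - p)*(j + p)^2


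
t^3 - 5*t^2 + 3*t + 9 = (t - 3)^2*(t + 1)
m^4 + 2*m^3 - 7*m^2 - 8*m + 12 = (m - 2)*(m - 1)*(m + 2)*(m + 3)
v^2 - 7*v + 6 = (v - 6)*(v - 1)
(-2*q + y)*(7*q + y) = -14*q^2 + 5*q*y + y^2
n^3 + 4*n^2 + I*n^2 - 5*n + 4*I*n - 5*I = (n - 1)*(n + 5)*(n + I)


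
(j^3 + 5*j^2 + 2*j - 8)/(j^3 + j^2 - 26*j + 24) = (j^2 + 6*j + 8)/(j^2 + 2*j - 24)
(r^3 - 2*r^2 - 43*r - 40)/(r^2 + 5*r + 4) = (r^2 - 3*r - 40)/(r + 4)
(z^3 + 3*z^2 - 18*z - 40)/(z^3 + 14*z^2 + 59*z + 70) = (z - 4)/(z + 7)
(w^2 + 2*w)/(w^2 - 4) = w/(w - 2)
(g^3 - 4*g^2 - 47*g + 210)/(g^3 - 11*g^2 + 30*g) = (g + 7)/g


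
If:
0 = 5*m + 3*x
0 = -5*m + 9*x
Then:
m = 0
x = 0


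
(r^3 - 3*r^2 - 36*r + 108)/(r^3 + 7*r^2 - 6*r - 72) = (r - 6)/(r + 4)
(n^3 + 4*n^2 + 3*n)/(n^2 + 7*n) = (n^2 + 4*n + 3)/(n + 7)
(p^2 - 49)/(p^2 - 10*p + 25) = (p^2 - 49)/(p^2 - 10*p + 25)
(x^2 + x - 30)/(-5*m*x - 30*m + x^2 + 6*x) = (x - 5)/(-5*m + x)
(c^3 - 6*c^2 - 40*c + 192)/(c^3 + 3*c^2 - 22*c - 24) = (c - 8)/(c + 1)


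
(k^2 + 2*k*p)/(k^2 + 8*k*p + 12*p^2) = k/(k + 6*p)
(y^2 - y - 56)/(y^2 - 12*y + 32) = (y + 7)/(y - 4)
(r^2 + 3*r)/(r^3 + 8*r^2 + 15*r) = 1/(r + 5)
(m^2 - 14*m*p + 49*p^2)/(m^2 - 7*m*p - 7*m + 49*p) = (m - 7*p)/(m - 7)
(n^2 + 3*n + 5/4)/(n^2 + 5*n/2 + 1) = (n + 5/2)/(n + 2)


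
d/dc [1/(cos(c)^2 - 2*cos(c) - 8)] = 2*(cos(c) - 1)*sin(c)/(sin(c)^2 + 2*cos(c) + 7)^2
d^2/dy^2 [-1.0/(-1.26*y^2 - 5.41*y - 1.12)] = (-3.1752*y^2 - 13.6332*y + 1.0*(2.52*y + 5.41)*(5.04*y + 10.82) - 2.8224)/(1.26*y^2 + 5.41*y + 1.12)^3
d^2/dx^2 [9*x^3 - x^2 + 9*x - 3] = 54*x - 2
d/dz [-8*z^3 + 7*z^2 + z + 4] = -24*z^2 + 14*z + 1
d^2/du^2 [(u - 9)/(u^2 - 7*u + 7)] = 2*((16 - 3*u)*(u^2 - 7*u + 7) + (u - 9)*(2*u - 7)^2)/(u^2 - 7*u + 7)^3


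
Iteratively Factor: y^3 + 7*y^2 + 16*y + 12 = (y + 2)*(y^2 + 5*y + 6) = (y + 2)*(y + 3)*(y + 2)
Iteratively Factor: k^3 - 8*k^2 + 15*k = (k)*(k^2 - 8*k + 15) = k*(k - 5)*(k - 3)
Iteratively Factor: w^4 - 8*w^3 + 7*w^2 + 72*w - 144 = (w - 3)*(w^3 - 5*w^2 - 8*w + 48) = (w - 4)*(w - 3)*(w^2 - w - 12) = (w - 4)*(w - 3)*(w + 3)*(w - 4)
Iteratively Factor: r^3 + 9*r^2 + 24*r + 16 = (r + 1)*(r^2 + 8*r + 16) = (r + 1)*(r + 4)*(r + 4)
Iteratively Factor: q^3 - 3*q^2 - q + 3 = (q - 1)*(q^2 - 2*q - 3) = (q - 1)*(q + 1)*(q - 3)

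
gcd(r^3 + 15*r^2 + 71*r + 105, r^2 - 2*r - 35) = r + 5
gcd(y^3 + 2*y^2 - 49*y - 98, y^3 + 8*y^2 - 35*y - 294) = y + 7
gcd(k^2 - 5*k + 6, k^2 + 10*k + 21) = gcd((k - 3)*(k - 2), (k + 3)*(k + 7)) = 1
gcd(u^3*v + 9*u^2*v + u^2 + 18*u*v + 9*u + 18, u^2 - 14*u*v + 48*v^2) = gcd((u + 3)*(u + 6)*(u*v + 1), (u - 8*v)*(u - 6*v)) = 1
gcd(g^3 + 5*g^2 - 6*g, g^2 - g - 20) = 1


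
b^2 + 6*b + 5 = (b + 1)*(b + 5)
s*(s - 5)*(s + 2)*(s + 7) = s^4 + 4*s^3 - 31*s^2 - 70*s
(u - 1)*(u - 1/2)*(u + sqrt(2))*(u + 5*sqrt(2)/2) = u^4 - 3*u^3/2 + 7*sqrt(2)*u^3/2 - 21*sqrt(2)*u^2/4 + 11*u^2/2 - 15*u/2 + 7*sqrt(2)*u/4 + 5/2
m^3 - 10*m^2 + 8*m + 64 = (m - 8)*(m - 4)*(m + 2)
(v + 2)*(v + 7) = v^2 + 9*v + 14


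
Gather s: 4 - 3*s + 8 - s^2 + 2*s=-s^2 - s + 12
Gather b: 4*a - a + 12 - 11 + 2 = 3*a + 3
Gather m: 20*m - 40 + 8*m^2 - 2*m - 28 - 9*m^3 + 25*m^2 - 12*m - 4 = -9*m^3 + 33*m^2 + 6*m - 72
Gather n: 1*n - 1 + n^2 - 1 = n^2 + n - 2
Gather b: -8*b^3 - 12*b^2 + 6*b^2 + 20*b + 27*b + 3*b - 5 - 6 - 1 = -8*b^3 - 6*b^2 + 50*b - 12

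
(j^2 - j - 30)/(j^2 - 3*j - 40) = (j - 6)/(j - 8)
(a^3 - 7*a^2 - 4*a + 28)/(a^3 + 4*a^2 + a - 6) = (a^2 - 9*a + 14)/(a^2 + 2*a - 3)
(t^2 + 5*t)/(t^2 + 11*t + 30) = t/(t + 6)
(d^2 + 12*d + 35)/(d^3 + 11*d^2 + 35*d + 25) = (d + 7)/(d^2 + 6*d + 5)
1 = 1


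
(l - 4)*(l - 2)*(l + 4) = l^3 - 2*l^2 - 16*l + 32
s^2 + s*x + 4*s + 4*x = (s + 4)*(s + x)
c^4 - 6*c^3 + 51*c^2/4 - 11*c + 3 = (c - 2)^2*(c - 3/2)*(c - 1/2)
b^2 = b^2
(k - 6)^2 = k^2 - 12*k + 36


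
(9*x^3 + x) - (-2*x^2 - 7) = 9*x^3 + 2*x^2 + x + 7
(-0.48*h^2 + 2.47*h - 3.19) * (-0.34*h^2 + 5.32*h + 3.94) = 0.1632*h^4 - 3.3934*h^3 + 12.3338*h^2 - 7.239*h - 12.5686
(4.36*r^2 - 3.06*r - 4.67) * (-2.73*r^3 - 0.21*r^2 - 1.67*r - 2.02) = -11.9028*r^5 + 7.4382*r^4 + 6.1105*r^3 - 2.7163*r^2 + 13.9801*r + 9.4334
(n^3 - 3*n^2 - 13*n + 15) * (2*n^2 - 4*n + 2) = 2*n^5 - 10*n^4 - 12*n^3 + 76*n^2 - 86*n + 30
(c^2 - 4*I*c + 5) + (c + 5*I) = c^2 + c - 4*I*c + 5 + 5*I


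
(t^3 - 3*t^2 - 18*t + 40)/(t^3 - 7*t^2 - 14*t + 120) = (t - 2)/(t - 6)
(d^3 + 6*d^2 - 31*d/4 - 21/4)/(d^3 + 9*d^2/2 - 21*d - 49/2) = (4*d^2 - 4*d - 3)/(2*(2*d^2 - 5*d - 7))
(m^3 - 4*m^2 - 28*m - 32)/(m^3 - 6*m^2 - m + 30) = (m^2 - 6*m - 16)/(m^2 - 8*m + 15)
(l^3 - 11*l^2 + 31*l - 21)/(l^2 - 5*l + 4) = (l^2 - 10*l + 21)/(l - 4)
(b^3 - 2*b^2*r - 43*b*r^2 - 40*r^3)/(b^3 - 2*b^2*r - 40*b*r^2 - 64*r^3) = (b^2 + 6*b*r + 5*r^2)/(b^2 + 6*b*r + 8*r^2)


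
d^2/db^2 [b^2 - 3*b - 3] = 2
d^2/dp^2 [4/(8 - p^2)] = 8*(-3*p^2 - 8)/(p^2 - 8)^3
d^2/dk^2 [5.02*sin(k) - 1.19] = -5.02*sin(k)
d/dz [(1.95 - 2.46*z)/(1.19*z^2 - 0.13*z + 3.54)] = (2.9274*z^2 - 4.641*z - 8.4549)/(1.4161*z^4 - 0.3094*z^3 + 8.4421*z^2 - 0.9204*z + 12.5316)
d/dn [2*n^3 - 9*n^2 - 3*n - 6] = 6*n^2 - 18*n - 3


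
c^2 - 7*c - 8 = (c - 8)*(c + 1)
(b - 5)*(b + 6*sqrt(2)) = b^2 - 5*b + 6*sqrt(2)*b - 30*sqrt(2)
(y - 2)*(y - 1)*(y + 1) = y^3 - 2*y^2 - y + 2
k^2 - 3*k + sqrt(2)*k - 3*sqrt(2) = (k - 3)*(k + sqrt(2))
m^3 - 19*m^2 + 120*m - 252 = (m - 7)*(m - 6)^2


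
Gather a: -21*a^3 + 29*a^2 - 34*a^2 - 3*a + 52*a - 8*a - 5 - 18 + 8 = -21*a^3 - 5*a^2 + 41*a - 15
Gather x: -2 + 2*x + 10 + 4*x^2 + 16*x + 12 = 4*x^2 + 18*x + 20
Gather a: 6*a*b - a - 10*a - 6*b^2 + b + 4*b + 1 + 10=a*(6*b - 11) - 6*b^2 + 5*b + 11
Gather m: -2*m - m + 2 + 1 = 3 - 3*m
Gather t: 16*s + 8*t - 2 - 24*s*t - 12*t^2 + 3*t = 16*s - 12*t^2 + t*(11 - 24*s) - 2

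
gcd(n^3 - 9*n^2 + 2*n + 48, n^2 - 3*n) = n - 3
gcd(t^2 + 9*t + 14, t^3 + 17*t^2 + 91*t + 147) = t + 7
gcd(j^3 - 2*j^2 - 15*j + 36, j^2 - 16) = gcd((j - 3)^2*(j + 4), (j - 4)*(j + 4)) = j + 4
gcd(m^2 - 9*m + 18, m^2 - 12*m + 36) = m - 6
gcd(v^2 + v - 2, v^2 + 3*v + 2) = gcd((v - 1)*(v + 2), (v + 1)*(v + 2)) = v + 2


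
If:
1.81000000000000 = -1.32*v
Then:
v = -1.37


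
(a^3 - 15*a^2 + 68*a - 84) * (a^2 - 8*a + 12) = a^5 - 23*a^4 + 200*a^3 - 808*a^2 + 1488*a - 1008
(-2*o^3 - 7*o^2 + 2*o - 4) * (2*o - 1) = -4*o^4 - 12*o^3 + 11*o^2 - 10*o + 4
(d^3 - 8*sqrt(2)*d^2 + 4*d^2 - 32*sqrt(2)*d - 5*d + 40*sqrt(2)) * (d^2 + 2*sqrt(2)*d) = d^5 - 6*sqrt(2)*d^4 + 4*d^4 - 37*d^3 - 24*sqrt(2)*d^3 - 128*d^2 + 30*sqrt(2)*d^2 + 160*d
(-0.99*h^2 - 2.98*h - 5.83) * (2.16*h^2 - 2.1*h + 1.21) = -2.1384*h^4 - 4.3578*h^3 - 7.5327*h^2 + 8.6372*h - 7.0543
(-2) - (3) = -5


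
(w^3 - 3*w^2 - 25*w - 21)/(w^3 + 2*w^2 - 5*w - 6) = (w - 7)/(w - 2)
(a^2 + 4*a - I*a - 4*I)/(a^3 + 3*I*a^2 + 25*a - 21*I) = (a + 4)/(a^2 + 4*I*a + 21)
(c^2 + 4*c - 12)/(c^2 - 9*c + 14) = (c + 6)/(c - 7)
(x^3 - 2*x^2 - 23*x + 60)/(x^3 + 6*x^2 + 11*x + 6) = (x^3 - 2*x^2 - 23*x + 60)/(x^3 + 6*x^2 + 11*x + 6)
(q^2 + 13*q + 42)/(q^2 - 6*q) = (q^2 + 13*q + 42)/(q*(q - 6))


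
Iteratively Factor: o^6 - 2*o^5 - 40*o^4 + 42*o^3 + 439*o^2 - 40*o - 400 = (o - 1)*(o^5 - o^4 - 41*o^3 + o^2 + 440*o + 400) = (o - 1)*(o + 4)*(o^4 - 5*o^3 - 21*o^2 + 85*o + 100) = (o - 1)*(o + 4)^2*(o^3 - 9*o^2 + 15*o + 25) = (o - 5)*(o - 1)*(o + 4)^2*(o^2 - 4*o - 5) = (o - 5)^2*(o - 1)*(o + 4)^2*(o + 1)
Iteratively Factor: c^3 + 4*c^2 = (c + 4)*(c^2) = c*(c + 4)*(c)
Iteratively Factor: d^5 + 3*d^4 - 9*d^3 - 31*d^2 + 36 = (d + 3)*(d^4 - 9*d^2 - 4*d + 12) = (d + 2)*(d + 3)*(d^3 - 2*d^2 - 5*d + 6) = (d + 2)^2*(d + 3)*(d^2 - 4*d + 3) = (d - 3)*(d + 2)^2*(d + 3)*(d - 1)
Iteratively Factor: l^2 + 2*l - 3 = (l + 3)*(l - 1)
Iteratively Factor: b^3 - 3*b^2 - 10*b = (b)*(b^2 - 3*b - 10) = b*(b - 5)*(b + 2)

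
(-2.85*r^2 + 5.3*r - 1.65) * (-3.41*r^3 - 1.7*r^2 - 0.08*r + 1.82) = 9.7185*r^5 - 13.228*r^4 - 3.1555*r^3 - 2.806*r^2 + 9.778*r - 3.003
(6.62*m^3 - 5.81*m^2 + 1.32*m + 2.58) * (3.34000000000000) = 22.1108*m^3 - 19.4054*m^2 + 4.4088*m + 8.6172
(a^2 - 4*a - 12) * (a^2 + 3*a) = a^4 - a^3 - 24*a^2 - 36*a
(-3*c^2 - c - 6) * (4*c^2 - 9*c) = -12*c^4 + 23*c^3 - 15*c^2 + 54*c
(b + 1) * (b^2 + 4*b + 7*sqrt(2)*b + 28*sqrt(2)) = b^3 + 5*b^2 + 7*sqrt(2)*b^2 + 4*b + 35*sqrt(2)*b + 28*sqrt(2)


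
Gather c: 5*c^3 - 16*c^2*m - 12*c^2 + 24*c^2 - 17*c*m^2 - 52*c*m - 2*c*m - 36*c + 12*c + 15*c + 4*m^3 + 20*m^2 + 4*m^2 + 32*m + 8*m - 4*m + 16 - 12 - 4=5*c^3 + c^2*(12 - 16*m) + c*(-17*m^2 - 54*m - 9) + 4*m^3 + 24*m^2 + 36*m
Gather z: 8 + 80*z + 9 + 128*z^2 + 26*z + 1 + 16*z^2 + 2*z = 144*z^2 + 108*z + 18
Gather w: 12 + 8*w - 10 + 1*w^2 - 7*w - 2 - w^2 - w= 0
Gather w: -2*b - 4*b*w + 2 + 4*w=-2*b + w*(4 - 4*b) + 2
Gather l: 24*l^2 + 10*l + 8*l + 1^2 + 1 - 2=24*l^2 + 18*l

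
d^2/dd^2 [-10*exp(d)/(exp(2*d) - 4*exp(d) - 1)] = 10*(8*(exp(d) - 2)^2*exp(2*d) + 4*(2*exp(d) - 3)*(-exp(2*d) + 4*exp(d) + 1)*exp(d) + (-exp(2*d) + 4*exp(d) + 1)^2)*exp(d)/(-exp(2*d) + 4*exp(d) + 1)^3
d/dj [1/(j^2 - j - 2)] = (1 - 2*j)/(-j^2 + j + 2)^2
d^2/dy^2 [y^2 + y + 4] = 2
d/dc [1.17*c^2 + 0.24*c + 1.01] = 2.34*c + 0.24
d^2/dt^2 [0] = 0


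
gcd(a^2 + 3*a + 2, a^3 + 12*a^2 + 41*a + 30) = a + 1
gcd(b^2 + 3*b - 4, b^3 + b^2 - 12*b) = b + 4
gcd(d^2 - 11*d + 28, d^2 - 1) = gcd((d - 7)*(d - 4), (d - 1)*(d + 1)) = 1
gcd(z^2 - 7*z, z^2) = z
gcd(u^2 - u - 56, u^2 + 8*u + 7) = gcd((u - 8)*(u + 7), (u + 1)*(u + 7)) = u + 7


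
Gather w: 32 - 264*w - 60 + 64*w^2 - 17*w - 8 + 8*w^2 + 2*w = 72*w^2 - 279*w - 36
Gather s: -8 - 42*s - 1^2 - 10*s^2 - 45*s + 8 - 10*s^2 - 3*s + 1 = -20*s^2 - 90*s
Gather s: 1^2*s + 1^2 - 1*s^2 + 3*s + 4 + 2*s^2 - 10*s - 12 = s^2 - 6*s - 7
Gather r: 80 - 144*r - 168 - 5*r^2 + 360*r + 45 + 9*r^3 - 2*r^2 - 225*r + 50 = 9*r^3 - 7*r^2 - 9*r + 7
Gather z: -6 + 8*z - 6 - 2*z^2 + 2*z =-2*z^2 + 10*z - 12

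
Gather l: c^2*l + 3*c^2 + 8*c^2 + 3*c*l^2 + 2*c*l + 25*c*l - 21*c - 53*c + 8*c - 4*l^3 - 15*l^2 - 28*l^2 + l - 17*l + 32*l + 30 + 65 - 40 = 11*c^2 - 66*c - 4*l^3 + l^2*(3*c - 43) + l*(c^2 + 27*c + 16) + 55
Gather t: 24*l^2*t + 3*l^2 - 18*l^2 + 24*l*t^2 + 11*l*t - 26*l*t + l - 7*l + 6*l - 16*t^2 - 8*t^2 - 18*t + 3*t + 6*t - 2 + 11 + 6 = -15*l^2 + t^2*(24*l - 24) + t*(24*l^2 - 15*l - 9) + 15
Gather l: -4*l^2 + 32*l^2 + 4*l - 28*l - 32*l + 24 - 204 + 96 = 28*l^2 - 56*l - 84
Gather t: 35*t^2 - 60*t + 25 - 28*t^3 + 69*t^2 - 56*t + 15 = -28*t^3 + 104*t^2 - 116*t + 40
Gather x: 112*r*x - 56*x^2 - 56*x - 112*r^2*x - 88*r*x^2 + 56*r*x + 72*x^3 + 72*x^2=72*x^3 + x^2*(16 - 88*r) + x*(-112*r^2 + 168*r - 56)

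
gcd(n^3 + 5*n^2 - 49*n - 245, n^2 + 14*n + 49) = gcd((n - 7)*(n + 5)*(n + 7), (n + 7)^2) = n + 7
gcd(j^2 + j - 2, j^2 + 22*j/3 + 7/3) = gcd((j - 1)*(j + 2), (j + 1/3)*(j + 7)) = 1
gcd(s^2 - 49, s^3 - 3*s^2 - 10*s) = 1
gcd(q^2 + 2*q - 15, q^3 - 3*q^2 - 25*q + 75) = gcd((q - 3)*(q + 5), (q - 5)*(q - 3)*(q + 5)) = q^2 + 2*q - 15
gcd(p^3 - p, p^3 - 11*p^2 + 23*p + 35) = p + 1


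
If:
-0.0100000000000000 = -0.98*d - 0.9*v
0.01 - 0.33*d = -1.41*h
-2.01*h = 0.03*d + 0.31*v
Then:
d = 0.07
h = 0.01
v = -0.06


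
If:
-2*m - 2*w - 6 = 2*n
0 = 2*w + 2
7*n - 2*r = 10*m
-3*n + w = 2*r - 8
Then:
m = -27/20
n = -13/20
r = 179/40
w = -1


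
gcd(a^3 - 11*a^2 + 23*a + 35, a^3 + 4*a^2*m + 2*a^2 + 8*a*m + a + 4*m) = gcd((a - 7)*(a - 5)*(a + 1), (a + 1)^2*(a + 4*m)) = a + 1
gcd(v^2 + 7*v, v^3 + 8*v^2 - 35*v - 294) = v + 7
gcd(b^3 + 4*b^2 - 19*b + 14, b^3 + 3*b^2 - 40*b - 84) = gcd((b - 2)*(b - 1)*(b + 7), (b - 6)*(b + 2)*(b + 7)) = b + 7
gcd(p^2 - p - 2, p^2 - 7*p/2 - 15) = 1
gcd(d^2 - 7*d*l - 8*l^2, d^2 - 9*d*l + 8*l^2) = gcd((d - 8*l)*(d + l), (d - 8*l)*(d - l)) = d - 8*l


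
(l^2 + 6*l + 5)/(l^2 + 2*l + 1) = (l + 5)/(l + 1)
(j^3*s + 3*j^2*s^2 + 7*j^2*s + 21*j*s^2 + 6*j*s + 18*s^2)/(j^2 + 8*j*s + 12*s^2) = s*(j^3 + 3*j^2*s + 7*j^2 + 21*j*s + 6*j + 18*s)/(j^2 + 8*j*s + 12*s^2)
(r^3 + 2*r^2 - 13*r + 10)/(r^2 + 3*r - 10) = r - 1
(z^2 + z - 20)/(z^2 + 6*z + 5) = (z - 4)/(z + 1)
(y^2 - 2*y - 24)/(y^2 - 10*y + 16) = (y^2 - 2*y - 24)/(y^2 - 10*y + 16)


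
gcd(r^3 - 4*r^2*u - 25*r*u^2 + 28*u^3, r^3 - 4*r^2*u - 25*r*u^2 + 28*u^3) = r^3 - 4*r^2*u - 25*r*u^2 + 28*u^3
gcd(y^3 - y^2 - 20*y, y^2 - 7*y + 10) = y - 5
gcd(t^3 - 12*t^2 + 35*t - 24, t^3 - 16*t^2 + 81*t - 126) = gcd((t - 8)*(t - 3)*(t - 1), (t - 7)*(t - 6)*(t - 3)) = t - 3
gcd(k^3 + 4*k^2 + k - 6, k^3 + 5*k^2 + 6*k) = k^2 + 5*k + 6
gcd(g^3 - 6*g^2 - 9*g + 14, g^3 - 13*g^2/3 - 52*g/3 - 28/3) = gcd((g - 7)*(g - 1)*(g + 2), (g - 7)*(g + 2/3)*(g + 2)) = g^2 - 5*g - 14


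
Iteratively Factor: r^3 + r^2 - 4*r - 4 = (r + 1)*(r^2 - 4) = (r - 2)*(r + 1)*(r + 2)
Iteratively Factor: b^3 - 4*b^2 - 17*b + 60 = (b + 4)*(b^2 - 8*b + 15) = (b - 3)*(b + 4)*(b - 5)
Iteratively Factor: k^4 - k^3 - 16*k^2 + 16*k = (k + 4)*(k^3 - 5*k^2 + 4*k) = (k - 1)*(k + 4)*(k^2 - 4*k) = k*(k - 1)*(k + 4)*(k - 4)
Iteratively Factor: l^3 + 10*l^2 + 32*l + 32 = (l + 4)*(l^2 + 6*l + 8) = (l + 2)*(l + 4)*(l + 4)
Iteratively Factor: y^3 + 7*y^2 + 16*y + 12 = (y + 2)*(y^2 + 5*y + 6) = (y + 2)*(y + 3)*(y + 2)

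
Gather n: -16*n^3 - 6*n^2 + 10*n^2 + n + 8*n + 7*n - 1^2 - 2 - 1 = -16*n^3 + 4*n^2 + 16*n - 4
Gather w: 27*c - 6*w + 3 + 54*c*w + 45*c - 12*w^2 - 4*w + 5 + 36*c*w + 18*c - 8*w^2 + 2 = 90*c - 20*w^2 + w*(90*c - 10) + 10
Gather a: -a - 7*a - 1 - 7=-8*a - 8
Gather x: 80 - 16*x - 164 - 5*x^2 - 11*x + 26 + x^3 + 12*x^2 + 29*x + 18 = x^3 + 7*x^2 + 2*x - 40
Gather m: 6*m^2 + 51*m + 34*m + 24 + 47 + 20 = 6*m^2 + 85*m + 91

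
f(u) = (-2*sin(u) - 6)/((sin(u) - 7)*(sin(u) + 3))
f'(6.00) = 0.04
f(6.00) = 0.27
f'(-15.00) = -0.03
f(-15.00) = 0.26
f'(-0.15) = 0.04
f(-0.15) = 0.28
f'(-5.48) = 0.04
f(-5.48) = 0.32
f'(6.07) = 0.04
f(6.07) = 0.28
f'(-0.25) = 0.04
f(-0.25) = 0.28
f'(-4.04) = -0.03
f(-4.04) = 0.32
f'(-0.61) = 0.03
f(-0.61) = 0.26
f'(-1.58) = -0.00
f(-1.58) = 0.25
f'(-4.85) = 0.01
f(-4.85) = 0.33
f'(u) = -(-2*sin(u) - 6)*cos(u)/((sin(u) - 7)*(sin(u) + 3)^2) - (-2*sin(u) - 6)*cos(u)/((sin(u) - 7)^2*(sin(u) + 3)) - 2*cos(u)/((sin(u) - 7)*(sin(u) + 3))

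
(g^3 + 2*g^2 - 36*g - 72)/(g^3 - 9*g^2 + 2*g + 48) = (g^2 - 36)/(g^2 - 11*g + 24)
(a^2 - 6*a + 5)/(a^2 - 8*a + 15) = (a - 1)/(a - 3)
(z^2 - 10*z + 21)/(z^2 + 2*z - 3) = (z^2 - 10*z + 21)/(z^2 + 2*z - 3)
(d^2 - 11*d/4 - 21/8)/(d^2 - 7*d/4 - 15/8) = (2*d - 7)/(2*d - 5)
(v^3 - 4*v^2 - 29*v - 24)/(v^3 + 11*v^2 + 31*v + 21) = (v - 8)/(v + 7)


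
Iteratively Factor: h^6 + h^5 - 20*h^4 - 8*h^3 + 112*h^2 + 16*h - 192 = (h - 3)*(h^5 + 4*h^4 - 8*h^3 - 32*h^2 + 16*h + 64) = (h - 3)*(h + 2)*(h^4 + 2*h^3 - 12*h^2 - 8*h + 32) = (h - 3)*(h - 2)*(h + 2)*(h^3 + 4*h^2 - 4*h - 16) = (h - 3)*(h - 2)*(h + 2)^2*(h^2 + 2*h - 8) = (h - 3)*(h - 2)^2*(h + 2)^2*(h + 4)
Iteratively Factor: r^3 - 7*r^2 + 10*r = (r - 2)*(r^2 - 5*r) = r*(r - 2)*(r - 5)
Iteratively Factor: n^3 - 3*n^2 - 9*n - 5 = (n - 5)*(n^2 + 2*n + 1) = (n - 5)*(n + 1)*(n + 1)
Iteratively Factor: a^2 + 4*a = (a)*(a + 4)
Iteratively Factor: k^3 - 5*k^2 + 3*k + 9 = (k - 3)*(k^2 - 2*k - 3) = (k - 3)*(k + 1)*(k - 3)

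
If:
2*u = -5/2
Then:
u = -5/4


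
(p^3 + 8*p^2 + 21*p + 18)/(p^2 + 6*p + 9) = p + 2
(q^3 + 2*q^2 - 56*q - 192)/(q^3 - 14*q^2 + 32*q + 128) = (q^2 + 10*q + 24)/(q^2 - 6*q - 16)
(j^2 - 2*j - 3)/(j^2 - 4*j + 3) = (j + 1)/(j - 1)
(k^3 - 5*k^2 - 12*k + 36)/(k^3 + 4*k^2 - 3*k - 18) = (k - 6)/(k + 3)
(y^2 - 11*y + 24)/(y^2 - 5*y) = (y^2 - 11*y + 24)/(y*(y - 5))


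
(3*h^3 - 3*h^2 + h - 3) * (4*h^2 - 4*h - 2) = 12*h^5 - 24*h^4 + 10*h^3 - 10*h^2 + 10*h + 6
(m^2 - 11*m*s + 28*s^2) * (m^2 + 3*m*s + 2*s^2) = m^4 - 8*m^3*s - 3*m^2*s^2 + 62*m*s^3 + 56*s^4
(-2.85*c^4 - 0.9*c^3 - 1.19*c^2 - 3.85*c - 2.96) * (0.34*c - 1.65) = -0.969*c^5 + 4.3965*c^4 + 1.0804*c^3 + 0.6545*c^2 + 5.3461*c + 4.884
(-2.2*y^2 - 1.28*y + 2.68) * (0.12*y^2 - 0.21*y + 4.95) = -0.264*y^4 + 0.3084*y^3 - 10.2996*y^2 - 6.8988*y + 13.266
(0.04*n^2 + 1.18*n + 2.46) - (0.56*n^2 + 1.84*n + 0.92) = -0.52*n^2 - 0.66*n + 1.54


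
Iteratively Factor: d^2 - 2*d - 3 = (d - 3)*(d + 1)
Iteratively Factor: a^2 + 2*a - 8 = (a - 2)*(a + 4)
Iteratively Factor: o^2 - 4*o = (o - 4)*(o)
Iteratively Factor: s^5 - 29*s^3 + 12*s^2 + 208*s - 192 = (s - 1)*(s^4 + s^3 - 28*s^2 - 16*s + 192) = (s - 4)*(s - 1)*(s^3 + 5*s^2 - 8*s - 48) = (s - 4)*(s - 3)*(s - 1)*(s^2 + 8*s + 16) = (s - 4)*(s - 3)*(s - 1)*(s + 4)*(s + 4)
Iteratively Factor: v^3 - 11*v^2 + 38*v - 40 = (v - 4)*(v^2 - 7*v + 10) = (v - 5)*(v - 4)*(v - 2)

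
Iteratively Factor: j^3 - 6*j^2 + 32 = (j + 2)*(j^2 - 8*j + 16) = (j - 4)*(j + 2)*(j - 4)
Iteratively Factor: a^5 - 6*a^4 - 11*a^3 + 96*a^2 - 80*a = (a + 4)*(a^4 - 10*a^3 + 29*a^2 - 20*a) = (a - 4)*(a + 4)*(a^3 - 6*a^2 + 5*a) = (a - 5)*(a - 4)*(a + 4)*(a^2 - a) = (a - 5)*(a - 4)*(a - 1)*(a + 4)*(a)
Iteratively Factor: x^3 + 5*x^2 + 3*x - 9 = (x - 1)*(x^2 + 6*x + 9) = (x - 1)*(x + 3)*(x + 3)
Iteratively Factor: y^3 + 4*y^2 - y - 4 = (y + 4)*(y^2 - 1) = (y - 1)*(y + 4)*(y + 1)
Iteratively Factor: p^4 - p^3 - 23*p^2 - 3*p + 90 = (p - 2)*(p^3 + p^2 - 21*p - 45) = (p - 2)*(p + 3)*(p^2 - 2*p - 15) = (p - 5)*(p - 2)*(p + 3)*(p + 3)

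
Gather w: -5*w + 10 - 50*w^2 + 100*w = -50*w^2 + 95*w + 10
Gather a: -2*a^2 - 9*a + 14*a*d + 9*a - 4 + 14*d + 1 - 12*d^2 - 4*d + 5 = -2*a^2 + 14*a*d - 12*d^2 + 10*d + 2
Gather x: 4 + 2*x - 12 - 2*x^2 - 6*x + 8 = -2*x^2 - 4*x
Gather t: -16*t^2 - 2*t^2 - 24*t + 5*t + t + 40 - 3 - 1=-18*t^2 - 18*t + 36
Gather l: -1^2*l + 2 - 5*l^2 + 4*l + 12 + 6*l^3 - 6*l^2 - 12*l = 6*l^3 - 11*l^2 - 9*l + 14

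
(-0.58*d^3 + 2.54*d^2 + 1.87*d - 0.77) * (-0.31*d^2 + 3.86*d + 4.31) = 0.1798*d^5 - 3.0262*d^4 + 6.7249*d^3 + 18.4043*d^2 + 5.0875*d - 3.3187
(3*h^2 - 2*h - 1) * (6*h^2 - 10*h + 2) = 18*h^4 - 42*h^3 + 20*h^2 + 6*h - 2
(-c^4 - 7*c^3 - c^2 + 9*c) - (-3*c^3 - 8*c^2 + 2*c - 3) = -c^4 - 4*c^3 + 7*c^2 + 7*c + 3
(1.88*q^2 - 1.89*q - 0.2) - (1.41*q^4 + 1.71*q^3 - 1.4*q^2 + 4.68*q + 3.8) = -1.41*q^4 - 1.71*q^3 + 3.28*q^2 - 6.57*q - 4.0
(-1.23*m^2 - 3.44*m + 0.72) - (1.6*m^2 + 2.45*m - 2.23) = -2.83*m^2 - 5.89*m + 2.95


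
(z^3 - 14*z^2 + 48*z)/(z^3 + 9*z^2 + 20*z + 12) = z*(z^2 - 14*z + 48)/(z^3 + 9*z^2 + 20*z + 12)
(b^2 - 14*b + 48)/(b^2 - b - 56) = (b - 6)/(b + 7)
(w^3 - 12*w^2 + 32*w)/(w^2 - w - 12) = w*(w - 8)/(w + 3)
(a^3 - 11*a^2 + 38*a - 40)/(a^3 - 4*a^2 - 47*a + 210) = (a^2 - 6*a + 8)/(a^2 + a - 42)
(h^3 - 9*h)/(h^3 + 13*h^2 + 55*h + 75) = h*(h - 3)/(h^2 + 10*h + 25)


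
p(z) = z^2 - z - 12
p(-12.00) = 144.00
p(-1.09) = -9.72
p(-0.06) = -11.94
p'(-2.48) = -5.96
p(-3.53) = 3.99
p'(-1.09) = -3.18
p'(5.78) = 10.56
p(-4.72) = 15.00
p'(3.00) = 5.00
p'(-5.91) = -12.82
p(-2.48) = -3.37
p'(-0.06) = -1.12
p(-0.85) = -10.43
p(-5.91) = 28.84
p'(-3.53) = -8.06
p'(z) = 2*z - 1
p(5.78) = 15.63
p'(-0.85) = -2.70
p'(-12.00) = -25.00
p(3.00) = -6.00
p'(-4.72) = -10.44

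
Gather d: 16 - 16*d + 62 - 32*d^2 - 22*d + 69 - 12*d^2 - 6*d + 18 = -44*d^2 - 44*d + 165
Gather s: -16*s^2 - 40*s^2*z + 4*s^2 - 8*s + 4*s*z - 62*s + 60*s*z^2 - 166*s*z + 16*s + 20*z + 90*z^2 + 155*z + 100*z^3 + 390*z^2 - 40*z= s^2*(-40*z - 12) + s*(60*z^2 - 162*z - 54) + 100*z^3 + 480*z^2 + 135*z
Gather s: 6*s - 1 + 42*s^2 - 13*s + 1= 42*s^2 - 7*s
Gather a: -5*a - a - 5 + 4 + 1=-6*a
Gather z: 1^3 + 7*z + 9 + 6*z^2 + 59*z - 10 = 6*z^2 + 66*z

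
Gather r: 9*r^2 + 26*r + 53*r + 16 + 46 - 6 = 9*r^2 + 79*r + 56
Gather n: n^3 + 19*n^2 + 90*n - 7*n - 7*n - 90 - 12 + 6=n^3 + 19*n^2 + 76*n - 96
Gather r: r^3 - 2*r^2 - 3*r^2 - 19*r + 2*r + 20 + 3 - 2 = r^3 - 5*r^2 - 17*r + 21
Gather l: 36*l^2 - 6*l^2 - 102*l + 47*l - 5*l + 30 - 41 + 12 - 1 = 30*l^2 - 60*l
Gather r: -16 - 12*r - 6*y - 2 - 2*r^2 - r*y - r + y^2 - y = -2*r^2 + r*(-y - 13) + y^2 - 7*y - 18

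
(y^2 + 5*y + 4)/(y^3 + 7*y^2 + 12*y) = (y + 1)/(y*(y + 3))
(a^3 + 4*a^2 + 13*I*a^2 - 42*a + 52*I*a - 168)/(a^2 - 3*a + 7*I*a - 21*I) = (a^2 + a*(4 + 6*I) + 24*I)/(a - 3)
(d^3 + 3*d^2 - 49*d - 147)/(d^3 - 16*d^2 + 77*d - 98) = (d^2 + 10*d + 21)/(d^2 - 9*d + 14)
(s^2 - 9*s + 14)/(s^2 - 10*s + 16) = (s - 7)/(s - 8)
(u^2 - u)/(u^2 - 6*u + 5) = u/(u - 5)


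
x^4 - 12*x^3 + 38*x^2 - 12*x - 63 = (x - 7)*(x - 3)^2*(x + 1)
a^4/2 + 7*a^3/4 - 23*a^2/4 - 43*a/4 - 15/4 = (a/2 + 1/2)*(a - 3)*(a + 1/2)*(a + 5)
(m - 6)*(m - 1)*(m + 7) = m^3 - 43*m + 42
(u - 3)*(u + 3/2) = u^2 - 3*u/2 - 9/2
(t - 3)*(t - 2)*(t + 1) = t^3 - 4*t^2 + t + 6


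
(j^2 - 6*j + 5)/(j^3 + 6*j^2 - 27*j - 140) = (j - 1)/(j^2 + 11*j + 28)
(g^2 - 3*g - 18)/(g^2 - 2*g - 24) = (g + 3)/(g + 4)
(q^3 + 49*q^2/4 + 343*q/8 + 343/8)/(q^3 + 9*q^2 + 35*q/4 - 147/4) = (4*q + 7)/(2*(2*q - 3))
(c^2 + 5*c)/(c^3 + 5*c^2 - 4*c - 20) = c/(c^2 - 4)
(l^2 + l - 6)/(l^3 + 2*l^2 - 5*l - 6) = 1/(l + 1)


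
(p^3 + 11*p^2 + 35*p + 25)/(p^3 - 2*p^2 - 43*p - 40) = (p + 5)/(p - 8)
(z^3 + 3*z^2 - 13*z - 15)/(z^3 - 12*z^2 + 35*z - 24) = (z^2 + 6*z + 5)/(z^2 - 9*z + 8)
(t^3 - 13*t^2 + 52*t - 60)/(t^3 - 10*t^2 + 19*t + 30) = (t - 2)/(t + 1)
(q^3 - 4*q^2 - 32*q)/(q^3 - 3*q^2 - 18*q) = (-q^2 + 4*q + 32)/(-q^2 + 3*q + 18)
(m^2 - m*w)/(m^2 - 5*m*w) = (m - w)/(m - 5*w)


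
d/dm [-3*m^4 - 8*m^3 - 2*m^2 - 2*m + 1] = -12*m^3 - 24*m^2 - 4*m - 2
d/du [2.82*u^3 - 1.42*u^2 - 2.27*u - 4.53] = 8.46*u^2 - 2.84*u - 2.27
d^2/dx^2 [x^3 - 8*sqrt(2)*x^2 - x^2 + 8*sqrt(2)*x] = 6*x - 16*sqrt(2) - 2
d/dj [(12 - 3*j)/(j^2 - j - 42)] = 3*(-j^2 + j + (j - 4)*(2*j - 1) + 42)/(-j^2 + j + 42)^2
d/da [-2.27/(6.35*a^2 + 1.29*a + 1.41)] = (28.829*a + 2.9283)/(6.35*a^2 + 1.29*a + 1.41)^2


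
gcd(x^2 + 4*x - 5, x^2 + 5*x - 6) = x - 1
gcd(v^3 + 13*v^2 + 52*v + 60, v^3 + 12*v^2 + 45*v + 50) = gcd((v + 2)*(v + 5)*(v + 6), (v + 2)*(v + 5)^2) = v^2 + 7*v + 10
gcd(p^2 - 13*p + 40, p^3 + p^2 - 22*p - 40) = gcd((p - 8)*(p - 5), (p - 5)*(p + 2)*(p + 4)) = p - 5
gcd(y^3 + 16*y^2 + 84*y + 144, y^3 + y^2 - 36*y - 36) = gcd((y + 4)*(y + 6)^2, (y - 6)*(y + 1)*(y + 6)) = y + 6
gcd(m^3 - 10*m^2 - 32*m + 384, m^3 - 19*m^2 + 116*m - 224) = m - 8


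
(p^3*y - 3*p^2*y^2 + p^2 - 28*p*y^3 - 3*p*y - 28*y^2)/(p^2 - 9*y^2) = (p^3*y - 3*p^2*y^2 + p^2 - 28*p*y^3 - 3*p*y - 28*y^2)/(p^2 - 9*y^2)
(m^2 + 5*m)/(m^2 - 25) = m/(m - 5)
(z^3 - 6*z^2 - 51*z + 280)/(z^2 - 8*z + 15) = (z^2 - z - 56)/(z - 3)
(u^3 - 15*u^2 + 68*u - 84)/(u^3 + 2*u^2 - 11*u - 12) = (u^3 - 15*u^2 + 68*u - 84)/(u^3 + 2*u^2 - 11*u - 12)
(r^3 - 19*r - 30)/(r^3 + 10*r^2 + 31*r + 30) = (r - 5)/(r + 5)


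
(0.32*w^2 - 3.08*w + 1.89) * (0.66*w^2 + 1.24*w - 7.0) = 0.2112*w^4 - 1.636*w^3 - 4.8118*w^2 + 23.9036*w - 13.23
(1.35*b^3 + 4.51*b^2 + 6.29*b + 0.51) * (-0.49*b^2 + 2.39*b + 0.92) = -0.6615*b^5 + 1.0166*b^4 + 8.9388*b^3 + 18.9324*b^2 + 7.0057*b + 0.4692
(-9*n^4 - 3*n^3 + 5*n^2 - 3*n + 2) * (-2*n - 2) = 18*n^5 + 24*n^4 - 4*n^3 - 4*n^2 + 2*n - 4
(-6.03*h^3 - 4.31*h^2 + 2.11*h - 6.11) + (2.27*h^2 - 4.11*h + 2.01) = -6.03*h^3 - 2.04*h^2 - 2.0*h - 4.1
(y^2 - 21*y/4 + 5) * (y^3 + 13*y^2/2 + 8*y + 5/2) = y^5 + 5*y^4/4 - 169*y^3/8 - 7*y^2 + 215*y/8 + 25/2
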